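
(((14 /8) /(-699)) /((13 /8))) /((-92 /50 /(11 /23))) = 1925 /4807023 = 0.00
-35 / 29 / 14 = -5 / 58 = -0.09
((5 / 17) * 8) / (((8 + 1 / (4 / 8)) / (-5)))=-20 / 17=-1.18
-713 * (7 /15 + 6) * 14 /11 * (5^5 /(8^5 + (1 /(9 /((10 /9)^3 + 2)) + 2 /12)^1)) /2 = -1323482186250 /4729876789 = -279.81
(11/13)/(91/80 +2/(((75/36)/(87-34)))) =0.02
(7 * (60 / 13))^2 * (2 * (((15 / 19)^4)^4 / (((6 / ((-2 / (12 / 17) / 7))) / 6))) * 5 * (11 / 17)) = -3034604660339355468750000 / 48746598892927977338089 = -62.25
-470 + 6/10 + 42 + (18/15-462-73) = -4806/5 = -961.20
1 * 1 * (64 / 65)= 64 / 65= 0.98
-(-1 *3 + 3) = 0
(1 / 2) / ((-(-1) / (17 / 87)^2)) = 289 / 15138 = 0.02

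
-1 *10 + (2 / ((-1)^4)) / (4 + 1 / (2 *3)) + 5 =-113 / 25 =-4.52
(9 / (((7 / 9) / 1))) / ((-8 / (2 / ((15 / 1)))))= -27 / 140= -0.19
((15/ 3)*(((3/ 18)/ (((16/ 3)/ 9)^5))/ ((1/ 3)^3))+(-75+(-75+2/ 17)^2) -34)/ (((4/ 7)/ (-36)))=-221699569378833/ 606076928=-365794.44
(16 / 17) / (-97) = -16 / 1649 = -0.01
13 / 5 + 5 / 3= 64 / 15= 4.27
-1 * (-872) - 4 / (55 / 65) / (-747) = 7165276 / 8217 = 872.01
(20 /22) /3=10 /33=0.30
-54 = -54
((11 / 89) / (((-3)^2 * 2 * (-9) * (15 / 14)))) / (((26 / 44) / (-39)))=1694 / 36045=0.05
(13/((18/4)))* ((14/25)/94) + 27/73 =298811/771975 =0.39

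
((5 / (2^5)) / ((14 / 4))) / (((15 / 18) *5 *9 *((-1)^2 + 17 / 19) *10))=19 / 302400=0.00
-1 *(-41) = 41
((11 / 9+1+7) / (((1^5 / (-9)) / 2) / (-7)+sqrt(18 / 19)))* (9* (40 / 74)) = -3974040 / 10572713+79062480* sqrt(38) / 10572713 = 45.72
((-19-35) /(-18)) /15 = 1 /5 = 0.20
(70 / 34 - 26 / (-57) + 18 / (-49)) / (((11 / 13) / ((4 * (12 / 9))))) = 21209968 / 1566873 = 13.54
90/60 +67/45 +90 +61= 13859/90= 153.99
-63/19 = -3.32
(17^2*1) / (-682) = -0.42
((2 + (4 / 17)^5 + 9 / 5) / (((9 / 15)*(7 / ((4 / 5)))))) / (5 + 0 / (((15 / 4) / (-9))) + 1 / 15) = 3854629 / 26977283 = 0.14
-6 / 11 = -0.55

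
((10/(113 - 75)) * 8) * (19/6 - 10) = -820/57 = -14.39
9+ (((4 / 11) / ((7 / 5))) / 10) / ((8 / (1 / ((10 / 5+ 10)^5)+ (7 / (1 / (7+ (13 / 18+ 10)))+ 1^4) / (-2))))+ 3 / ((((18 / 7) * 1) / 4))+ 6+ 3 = 1721620225 / 76640256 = 22.46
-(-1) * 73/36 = 73/36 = 2.03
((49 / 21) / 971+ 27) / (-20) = -39329 / 29130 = -1.35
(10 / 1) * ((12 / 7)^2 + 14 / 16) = 7475 / 196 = 38.14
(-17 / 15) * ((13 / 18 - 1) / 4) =17 / 216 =0.08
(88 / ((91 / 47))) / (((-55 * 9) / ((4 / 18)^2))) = -1504 / 331695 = -0.00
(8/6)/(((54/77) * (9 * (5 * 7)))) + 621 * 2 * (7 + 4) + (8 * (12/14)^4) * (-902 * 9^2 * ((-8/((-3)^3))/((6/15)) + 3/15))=-2477925845252/8751645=-283138.30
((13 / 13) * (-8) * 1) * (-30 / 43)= 240 / 43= 5.58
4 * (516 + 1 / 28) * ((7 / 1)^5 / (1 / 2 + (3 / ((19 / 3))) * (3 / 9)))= 1318297862 / 25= 52731914.48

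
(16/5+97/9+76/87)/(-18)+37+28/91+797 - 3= 253604477/305370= 830.48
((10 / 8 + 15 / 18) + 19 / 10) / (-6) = -239 / 360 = -0.66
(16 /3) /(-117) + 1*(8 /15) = 856 /1755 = 0.49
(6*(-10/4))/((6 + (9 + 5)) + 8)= -15/28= -0.54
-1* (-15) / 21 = 5 / 7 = 0.71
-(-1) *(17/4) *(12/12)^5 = 17/4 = 4.25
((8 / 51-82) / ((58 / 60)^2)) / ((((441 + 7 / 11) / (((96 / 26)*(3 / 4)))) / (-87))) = 47.78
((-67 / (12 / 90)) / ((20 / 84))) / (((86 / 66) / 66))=-4596669 / 43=-106899.28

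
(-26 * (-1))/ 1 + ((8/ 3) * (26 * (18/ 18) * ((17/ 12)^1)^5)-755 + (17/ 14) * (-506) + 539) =-133512949/ 326592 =-408.81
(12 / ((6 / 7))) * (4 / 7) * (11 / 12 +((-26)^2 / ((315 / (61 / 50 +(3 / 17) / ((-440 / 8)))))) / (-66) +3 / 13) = 5599235098 / 631756125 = 8.86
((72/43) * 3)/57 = 72/817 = 0.09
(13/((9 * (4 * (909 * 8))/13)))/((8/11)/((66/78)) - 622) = -20449/19675763136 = -0.00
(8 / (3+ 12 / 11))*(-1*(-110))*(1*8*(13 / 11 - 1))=2816 / 9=312.89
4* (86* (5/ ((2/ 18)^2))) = 139320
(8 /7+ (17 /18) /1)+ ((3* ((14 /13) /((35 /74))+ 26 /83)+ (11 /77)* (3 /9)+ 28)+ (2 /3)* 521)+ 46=293143187 /679770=431.24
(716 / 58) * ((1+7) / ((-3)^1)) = -2864 / 87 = -32.92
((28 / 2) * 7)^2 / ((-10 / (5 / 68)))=-70.62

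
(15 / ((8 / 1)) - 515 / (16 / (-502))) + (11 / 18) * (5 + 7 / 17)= 2472986 / 153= 16163.31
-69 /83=-0.83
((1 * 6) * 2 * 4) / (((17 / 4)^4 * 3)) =4096 / 83521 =0.05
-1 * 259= -259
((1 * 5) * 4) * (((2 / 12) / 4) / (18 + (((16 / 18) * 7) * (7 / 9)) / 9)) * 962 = 43.25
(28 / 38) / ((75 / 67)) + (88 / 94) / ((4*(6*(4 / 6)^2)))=399713 / 535800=0.75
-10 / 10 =-1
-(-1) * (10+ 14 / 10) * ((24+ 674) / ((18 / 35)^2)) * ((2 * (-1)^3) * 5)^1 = -8122975 / 27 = -300850.93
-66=-66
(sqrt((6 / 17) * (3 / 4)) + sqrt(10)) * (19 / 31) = 57 * sqrt(34) / 1054 + 19 * sqrt(10) / 31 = 2.25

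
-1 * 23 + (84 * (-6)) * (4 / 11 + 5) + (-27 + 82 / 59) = -2751.88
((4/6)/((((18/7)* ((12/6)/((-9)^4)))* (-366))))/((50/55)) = -6237/2440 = -2.56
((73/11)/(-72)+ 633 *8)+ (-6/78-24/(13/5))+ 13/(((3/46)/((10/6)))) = 55462723/10296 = 5386.82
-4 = -4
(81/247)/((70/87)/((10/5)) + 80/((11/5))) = 77517/8690695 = 0.01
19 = 19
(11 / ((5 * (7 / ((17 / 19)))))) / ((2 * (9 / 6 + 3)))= 187 / 5985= 0.03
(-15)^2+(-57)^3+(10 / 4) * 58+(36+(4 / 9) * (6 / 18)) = -4989245 / 27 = -184786.85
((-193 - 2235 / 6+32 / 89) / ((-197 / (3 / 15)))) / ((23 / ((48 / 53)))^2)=23177088 / 26053354213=0.00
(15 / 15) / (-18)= -1 / 18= -0.06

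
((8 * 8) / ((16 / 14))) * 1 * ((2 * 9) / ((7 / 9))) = 1296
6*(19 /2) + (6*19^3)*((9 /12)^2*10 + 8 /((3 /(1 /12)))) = 2888323 /12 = 240693.58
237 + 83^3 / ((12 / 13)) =7436075 / 12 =619672.92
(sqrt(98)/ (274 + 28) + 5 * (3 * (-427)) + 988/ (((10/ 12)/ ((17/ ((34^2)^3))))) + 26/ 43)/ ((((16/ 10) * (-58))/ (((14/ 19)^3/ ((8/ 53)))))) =284329012044833203/ 1554468167201408-636265 * sqrt(2)/ 961137952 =182.91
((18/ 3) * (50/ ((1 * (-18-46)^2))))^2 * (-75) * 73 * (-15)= 461953125/ 1048576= 440.55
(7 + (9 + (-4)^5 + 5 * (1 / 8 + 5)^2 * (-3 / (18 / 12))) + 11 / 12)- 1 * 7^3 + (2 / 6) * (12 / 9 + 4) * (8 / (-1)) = -468565 / 288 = -1626.96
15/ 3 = 5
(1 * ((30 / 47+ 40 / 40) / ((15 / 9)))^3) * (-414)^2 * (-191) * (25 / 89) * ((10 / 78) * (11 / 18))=-82199450536434 / 120123211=-684292.82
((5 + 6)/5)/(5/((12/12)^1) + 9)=11/70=0.16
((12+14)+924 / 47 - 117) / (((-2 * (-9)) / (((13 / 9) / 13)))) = -3353 / 7614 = -0.44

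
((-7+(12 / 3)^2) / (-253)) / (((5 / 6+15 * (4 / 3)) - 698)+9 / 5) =270 / 5126033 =0.00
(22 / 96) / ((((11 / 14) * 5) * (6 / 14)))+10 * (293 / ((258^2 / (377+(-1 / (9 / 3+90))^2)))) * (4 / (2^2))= 96321356249 / 5757120360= 16.73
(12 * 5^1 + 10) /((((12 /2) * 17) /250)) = 171.57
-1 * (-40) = 40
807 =807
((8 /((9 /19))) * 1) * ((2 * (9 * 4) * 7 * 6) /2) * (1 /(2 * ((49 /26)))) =47424 /7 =6774.86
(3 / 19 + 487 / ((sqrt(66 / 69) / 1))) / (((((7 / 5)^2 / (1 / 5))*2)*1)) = 15 / 1862 + 2435*sqrt(506) / 2156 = 25.41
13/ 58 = 0.22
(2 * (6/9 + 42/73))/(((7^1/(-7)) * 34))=-16/219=-0.07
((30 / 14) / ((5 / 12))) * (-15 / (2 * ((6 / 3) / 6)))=-810 / 7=-115.71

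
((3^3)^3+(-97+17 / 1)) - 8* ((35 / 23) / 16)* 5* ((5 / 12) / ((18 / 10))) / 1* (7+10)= 97313329 / 4968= 19588.03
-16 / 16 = -1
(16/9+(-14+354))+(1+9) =351.78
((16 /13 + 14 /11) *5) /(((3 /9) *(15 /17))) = 6086 /143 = 42.56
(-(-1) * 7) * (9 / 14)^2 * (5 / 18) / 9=5 / 56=0.09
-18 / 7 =-2.57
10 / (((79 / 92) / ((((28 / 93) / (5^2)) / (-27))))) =-5152 / 991845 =-0.01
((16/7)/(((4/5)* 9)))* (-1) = -20/63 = -0.32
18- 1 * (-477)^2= -227511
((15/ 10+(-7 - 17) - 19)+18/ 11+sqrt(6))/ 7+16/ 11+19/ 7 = -235/ 154+sqrt(6)/ 7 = -1.18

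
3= 3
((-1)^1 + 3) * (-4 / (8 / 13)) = -13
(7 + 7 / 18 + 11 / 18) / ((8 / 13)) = 13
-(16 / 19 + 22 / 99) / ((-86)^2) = -91 / 632358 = -0.00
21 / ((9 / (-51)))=-119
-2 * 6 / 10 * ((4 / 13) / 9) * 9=-24 / 65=-0.37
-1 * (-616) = 616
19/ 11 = 1.73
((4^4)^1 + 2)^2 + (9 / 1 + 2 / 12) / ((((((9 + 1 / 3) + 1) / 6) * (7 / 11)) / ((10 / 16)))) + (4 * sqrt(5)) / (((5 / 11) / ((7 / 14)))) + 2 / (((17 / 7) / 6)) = 22 * sqrt(5) / 5 + 1964736867 / 29512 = 66584.01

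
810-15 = 795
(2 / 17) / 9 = 2 / 153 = 0.01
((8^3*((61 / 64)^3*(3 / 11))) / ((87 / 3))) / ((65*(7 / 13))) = 680943 / 5716480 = 0.12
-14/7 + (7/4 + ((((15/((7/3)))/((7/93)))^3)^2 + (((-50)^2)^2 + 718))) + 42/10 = 107450827261479473707739/276825744020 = 388153304317.38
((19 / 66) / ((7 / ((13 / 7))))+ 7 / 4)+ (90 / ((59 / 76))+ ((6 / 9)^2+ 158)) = 316207165 / 1144836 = 276.20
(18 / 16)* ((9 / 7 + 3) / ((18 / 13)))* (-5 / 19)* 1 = -975 / 1064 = -0.92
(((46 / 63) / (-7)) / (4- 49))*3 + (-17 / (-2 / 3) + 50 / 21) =368957 / 13230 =27.89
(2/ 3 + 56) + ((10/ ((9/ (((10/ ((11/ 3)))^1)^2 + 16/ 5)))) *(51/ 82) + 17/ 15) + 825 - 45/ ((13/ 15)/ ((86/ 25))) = 688336456/ 967395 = 711.54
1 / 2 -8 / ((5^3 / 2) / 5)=-7 / 50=-0.14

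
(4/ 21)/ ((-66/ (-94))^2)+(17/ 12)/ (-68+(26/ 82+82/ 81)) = 7395249361/ 20253975588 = 0.37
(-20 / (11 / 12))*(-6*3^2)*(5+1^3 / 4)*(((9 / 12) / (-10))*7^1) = -35721 / 11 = -3247.36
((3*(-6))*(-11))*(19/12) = 627/2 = 313.50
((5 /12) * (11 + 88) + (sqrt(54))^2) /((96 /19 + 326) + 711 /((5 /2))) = 36195 /233872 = 0.15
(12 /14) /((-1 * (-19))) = 0.05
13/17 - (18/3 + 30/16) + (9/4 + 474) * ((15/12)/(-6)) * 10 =-271809/272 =-999.30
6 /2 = 3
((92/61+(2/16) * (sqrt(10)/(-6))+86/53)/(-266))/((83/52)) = -0.01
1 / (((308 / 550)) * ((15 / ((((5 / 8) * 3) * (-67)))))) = -1675 / 112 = -14.96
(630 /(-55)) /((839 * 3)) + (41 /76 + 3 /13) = 0.77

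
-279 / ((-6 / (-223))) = -20739 / 2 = -10369.50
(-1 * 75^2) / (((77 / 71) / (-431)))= 172130625 / 77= 2235462.66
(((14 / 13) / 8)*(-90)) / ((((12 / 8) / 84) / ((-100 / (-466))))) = -441000 / 3029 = -145.59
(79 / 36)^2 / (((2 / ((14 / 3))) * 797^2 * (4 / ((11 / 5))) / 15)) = 480557 / 3292923456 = 0.00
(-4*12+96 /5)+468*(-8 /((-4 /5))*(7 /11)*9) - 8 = 1472176 /55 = 26766.84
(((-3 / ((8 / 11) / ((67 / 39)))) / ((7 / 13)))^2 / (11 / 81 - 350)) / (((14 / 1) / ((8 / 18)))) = -4888521 / 311048864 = -0.02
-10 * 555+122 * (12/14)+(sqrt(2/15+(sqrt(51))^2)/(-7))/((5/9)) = -38118/7 -3 * sqrt(11505)/175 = -5447.27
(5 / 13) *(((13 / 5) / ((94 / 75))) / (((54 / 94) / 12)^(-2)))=6075 / 3322336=0.00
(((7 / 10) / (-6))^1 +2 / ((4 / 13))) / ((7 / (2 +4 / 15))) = 6511 / 3150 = 2.07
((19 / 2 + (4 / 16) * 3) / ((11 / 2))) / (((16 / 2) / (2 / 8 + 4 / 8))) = 123 / 704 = 0.17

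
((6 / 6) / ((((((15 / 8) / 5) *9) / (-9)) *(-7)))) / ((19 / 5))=40 / 399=0.10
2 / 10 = 1 / 5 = 0.20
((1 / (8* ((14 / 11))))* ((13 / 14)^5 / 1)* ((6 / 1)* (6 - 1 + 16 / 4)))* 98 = 110274021 / 307328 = 358.82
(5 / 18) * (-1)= -5 / 18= -0.28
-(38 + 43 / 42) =-1639 / 42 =-39.02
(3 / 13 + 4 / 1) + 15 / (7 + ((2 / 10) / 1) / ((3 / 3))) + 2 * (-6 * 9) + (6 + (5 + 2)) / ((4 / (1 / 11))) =-86993 / 858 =-101.39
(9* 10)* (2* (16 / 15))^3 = 65536 / 75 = 873.81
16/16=1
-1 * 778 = -778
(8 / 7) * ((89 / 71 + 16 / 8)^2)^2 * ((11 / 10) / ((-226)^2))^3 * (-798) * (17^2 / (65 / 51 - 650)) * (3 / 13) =9551907415574219619 / 91020357802261990400686180000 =0.00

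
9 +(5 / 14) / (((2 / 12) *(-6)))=121 / 14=8.64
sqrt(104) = 2 * sqrt(26) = 10.20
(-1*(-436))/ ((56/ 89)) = 9701/ 14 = 692.93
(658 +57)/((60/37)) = 5291/12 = 440.92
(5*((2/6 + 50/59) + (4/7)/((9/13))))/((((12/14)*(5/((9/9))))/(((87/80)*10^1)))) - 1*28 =-21635/8496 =-2.55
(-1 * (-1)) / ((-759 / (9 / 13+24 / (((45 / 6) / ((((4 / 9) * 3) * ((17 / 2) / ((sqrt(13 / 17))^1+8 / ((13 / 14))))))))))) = -203538029 / 31236603255+91936 * sqrt(221) / 2402815635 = -0.01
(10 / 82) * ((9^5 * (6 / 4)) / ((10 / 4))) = 177147 / 41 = 4320.66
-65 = -65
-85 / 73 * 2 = -170 / 73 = -2.33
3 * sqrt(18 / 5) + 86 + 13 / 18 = 9 * sqrt(10) / 5 + 1561 / 18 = 92.41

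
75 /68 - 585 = -583.90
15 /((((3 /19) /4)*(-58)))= -190 /29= -6.55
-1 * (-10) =10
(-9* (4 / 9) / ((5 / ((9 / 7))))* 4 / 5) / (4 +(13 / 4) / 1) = -576 / 5075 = -0.11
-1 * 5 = -5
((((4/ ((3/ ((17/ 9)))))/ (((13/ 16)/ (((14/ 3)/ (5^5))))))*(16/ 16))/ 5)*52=60928/ 1265625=0.05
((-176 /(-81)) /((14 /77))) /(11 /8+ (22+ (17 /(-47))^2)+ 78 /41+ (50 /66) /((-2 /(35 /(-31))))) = 239165920576 /517050635931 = 0.46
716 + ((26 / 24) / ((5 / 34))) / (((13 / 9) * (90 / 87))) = 72093 / 100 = 720.93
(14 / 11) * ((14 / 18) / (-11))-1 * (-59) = 64153 / 1089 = 58.91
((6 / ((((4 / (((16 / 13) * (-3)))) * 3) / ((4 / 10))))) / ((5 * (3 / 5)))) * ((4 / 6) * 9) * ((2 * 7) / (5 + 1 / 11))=-264 / 65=-4.06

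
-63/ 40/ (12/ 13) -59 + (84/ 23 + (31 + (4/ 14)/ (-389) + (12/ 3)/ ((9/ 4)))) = -2189442653/ 90185760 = -24.28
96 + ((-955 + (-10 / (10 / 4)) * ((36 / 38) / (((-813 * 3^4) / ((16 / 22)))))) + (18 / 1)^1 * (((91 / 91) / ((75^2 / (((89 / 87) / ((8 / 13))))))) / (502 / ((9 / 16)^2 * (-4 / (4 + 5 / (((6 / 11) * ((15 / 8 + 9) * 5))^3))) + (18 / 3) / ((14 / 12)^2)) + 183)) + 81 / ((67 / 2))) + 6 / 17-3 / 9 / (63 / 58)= -5280669600443812273352500191406799 / 6165146358403889673966806002500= -856.54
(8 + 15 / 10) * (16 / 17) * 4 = 608 / 17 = 35.76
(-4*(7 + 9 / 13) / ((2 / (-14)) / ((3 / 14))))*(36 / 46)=10800 / 299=36.12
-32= -32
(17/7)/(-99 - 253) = -17/2464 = -0.01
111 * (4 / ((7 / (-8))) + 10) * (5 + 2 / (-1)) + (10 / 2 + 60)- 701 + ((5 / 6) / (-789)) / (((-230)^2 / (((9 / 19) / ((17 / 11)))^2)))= 4762074895279017 / 4064194619240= 1171.71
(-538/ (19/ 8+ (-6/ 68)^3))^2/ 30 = 3493237260818/ 2041083375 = 1711.46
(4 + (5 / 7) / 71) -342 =-337.99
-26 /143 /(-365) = 2 /4015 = 0.00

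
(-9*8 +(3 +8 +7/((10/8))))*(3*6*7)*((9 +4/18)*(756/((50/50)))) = -243336744/5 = -48667348.80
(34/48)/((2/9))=51/16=3.19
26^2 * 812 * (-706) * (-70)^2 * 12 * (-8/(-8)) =-22786874073600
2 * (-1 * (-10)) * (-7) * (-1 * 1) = 140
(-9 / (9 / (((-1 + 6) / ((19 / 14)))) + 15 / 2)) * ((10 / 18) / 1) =-175 / 348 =-0.50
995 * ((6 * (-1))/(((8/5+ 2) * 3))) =-4975/9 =-552.78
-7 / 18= -0.39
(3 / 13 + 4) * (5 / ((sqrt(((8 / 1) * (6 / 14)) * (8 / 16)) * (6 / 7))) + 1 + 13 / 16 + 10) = 1925 * sqrt(21) / 468 + 10395 / 208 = 68.83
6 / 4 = 3 / 2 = 1.50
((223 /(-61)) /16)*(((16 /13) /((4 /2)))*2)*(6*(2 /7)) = -2676 /5551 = -0.48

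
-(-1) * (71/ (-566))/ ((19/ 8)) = -284/ 5377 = -0.05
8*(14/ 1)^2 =1568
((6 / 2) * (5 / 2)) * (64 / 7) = 480 / 7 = 68.57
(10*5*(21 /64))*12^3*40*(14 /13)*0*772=0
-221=-221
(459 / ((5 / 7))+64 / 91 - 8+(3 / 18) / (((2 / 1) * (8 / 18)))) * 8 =4626373 / 910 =5083.93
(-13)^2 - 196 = -27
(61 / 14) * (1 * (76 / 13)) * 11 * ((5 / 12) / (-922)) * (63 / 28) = -191235 / 671216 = -0.28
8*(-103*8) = -6592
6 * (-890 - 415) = -7830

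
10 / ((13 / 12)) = 120 / 13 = 9.23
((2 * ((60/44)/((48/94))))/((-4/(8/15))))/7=-47/462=-0.10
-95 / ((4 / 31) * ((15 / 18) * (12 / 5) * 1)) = -2945 / 8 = -368.12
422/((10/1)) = 42.20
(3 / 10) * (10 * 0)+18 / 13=18 / 13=1.38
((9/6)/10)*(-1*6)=-0.90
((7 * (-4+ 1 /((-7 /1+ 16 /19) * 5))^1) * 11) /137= -181643 /80145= -2.27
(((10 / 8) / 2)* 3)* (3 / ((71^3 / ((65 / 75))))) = 39 / 2863288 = 0.00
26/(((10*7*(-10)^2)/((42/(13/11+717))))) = 429/1975000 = 0.00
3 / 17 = 0.18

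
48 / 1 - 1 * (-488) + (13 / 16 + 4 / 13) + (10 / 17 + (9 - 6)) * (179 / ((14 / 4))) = 17837103 / 24752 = 720.63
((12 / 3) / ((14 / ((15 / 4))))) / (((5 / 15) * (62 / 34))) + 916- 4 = 396573 / 434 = 913.76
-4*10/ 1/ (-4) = 10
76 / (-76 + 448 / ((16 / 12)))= 19 / 65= 0.29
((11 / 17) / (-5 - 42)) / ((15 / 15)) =-11 / 799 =-0.01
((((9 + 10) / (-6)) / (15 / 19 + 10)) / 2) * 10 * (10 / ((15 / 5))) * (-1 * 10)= 18050 / 369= 48.92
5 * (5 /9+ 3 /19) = 610 /171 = 3.57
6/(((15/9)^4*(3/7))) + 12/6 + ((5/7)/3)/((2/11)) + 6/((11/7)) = 2582033/288750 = 8.94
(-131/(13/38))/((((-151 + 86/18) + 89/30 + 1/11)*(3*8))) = 410685/3685058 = 0.11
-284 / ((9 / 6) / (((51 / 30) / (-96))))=1207 / 360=3.35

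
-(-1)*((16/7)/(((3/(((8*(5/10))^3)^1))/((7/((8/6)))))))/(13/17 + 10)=4352/183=23.78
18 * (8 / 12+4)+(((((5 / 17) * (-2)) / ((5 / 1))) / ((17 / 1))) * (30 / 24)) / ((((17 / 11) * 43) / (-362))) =17755711 / 211259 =84.05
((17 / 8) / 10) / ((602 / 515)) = 1751 / 9632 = 0.18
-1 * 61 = -61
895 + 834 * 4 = 4231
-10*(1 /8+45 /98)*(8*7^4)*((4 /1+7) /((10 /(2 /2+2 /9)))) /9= -1357741 /81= -16762.23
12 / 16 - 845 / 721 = -0.42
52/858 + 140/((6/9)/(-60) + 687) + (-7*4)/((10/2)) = -54432706/10201785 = -5.34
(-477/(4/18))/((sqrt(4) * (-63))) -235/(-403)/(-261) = 50165711/2945124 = 17.03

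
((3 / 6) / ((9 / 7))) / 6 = 7 / 108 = 0.06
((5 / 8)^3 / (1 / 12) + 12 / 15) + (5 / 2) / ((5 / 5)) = 3987 / 640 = 6.23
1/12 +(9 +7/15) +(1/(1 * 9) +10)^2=181091/1620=111.78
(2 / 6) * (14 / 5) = 0.93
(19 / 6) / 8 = 19 / 48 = 0.40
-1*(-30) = 30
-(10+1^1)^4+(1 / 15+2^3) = -219494 / 15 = -14632.93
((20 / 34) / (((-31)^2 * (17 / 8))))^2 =6400 / 77133397441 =0.00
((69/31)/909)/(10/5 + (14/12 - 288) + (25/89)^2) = -364366/42372571309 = -0.00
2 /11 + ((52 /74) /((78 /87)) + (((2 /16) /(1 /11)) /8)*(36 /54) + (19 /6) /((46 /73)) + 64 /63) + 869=16533967199 /18871776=876.12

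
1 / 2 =0.50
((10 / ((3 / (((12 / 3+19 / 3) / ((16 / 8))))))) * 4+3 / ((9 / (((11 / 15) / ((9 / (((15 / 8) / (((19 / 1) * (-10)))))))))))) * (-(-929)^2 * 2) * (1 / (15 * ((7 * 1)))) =-2439980021749 / 2154600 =-1132451.51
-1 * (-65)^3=274625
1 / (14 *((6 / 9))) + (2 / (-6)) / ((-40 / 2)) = 13 / 105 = 0.12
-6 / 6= -1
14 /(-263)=-14 /263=-0.05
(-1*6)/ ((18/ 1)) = -1/ 3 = -0.33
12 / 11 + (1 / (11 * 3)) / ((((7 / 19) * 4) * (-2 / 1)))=1997 / 1848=1.08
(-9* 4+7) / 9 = -29 / 9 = -3.22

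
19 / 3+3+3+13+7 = 97 / 3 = 32.33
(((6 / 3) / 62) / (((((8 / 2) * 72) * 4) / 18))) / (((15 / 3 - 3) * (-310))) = -1 / 1230080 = -0.00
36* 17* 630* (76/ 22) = 14651280/ 11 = 1331934.55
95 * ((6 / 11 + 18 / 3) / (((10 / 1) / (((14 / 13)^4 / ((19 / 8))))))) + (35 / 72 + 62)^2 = 6416490305843 / 1628662464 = 3939.73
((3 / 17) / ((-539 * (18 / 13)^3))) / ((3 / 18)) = -2197 / 2968812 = -0.00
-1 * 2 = -2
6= 6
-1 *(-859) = 859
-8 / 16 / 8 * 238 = -14.88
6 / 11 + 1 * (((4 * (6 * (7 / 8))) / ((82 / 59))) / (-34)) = 0.10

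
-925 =-925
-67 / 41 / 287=-67 / 11767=-0.01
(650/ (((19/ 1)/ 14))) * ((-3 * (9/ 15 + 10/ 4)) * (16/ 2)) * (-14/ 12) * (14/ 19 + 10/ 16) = 20438145/ 361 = 56615.36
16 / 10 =8 / 5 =1.60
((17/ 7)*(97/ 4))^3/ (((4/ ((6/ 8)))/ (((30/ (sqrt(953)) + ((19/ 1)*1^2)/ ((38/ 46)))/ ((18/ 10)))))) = 112099061225*sqrt(953)/ 167362048 + 515655681635/ 1053696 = 510055.22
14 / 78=7 / 39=0.18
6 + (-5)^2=31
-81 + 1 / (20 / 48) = -393 / 5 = -78.60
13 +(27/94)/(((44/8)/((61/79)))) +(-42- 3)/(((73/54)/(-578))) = 57404507458/2981539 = 19253.31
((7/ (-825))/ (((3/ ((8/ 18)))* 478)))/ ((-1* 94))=7/ 250215075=0.00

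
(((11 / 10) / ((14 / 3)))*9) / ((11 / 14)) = 27 / 10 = 2.70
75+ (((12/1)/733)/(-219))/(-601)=2411918179/32158909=75.00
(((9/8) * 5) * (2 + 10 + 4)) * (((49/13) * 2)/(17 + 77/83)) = 61005/1612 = 37.84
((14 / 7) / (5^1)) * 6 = 2.40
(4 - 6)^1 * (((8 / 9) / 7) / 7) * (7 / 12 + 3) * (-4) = 688 / 1323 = 0.52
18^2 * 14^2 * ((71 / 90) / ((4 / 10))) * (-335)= -41956740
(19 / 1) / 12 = 19 / 12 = 1.58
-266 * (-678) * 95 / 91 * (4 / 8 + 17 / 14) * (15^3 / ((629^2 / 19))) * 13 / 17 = 1883412810000 / 47081279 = 40003.43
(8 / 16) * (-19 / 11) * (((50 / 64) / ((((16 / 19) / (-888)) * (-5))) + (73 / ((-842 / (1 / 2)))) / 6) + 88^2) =-12146334421 / 1778304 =-6830.29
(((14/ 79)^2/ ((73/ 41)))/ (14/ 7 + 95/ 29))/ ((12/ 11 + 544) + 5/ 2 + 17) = 5126968/ 865814859909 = 0.00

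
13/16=0.81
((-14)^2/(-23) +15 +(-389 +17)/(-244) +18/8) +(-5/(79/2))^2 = 359662099/35024492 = 10.27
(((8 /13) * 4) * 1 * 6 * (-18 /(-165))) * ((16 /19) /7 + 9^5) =9047270016 /95095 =95139.28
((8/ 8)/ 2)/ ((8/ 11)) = 11/ 16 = 0.69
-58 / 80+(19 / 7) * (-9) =-7043 / 280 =-25.15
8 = 8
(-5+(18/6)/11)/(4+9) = -4/11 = -0.36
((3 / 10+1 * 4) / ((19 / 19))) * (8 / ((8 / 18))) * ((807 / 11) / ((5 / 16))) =4996944 / 275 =18170.71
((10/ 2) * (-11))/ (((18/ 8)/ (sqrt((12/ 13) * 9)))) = -440 * sqrt(39)/ 39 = -70.46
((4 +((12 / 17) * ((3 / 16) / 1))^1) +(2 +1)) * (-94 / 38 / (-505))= 4559 / 130492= 0.03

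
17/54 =0.31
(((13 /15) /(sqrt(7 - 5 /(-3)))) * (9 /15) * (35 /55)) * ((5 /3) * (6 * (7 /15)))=49 * sqrt(78) /825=0.52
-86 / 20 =-43 / 10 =-4.30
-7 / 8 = -0.88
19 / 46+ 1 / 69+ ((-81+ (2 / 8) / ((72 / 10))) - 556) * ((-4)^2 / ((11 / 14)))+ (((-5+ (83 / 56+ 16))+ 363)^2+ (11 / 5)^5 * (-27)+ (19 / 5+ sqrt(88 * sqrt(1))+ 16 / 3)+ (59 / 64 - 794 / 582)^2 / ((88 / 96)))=2 * sqrt(22)+ 425405972050021432489 / 3359329142400000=126643.58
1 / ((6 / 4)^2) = 0.44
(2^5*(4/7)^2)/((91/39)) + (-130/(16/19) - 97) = -677485/2744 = -246.90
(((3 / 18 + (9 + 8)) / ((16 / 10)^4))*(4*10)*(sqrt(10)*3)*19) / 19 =321875*sqrt(10) / 1024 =994.00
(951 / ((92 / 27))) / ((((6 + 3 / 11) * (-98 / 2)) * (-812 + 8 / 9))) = 847341 / 756893200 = 0.00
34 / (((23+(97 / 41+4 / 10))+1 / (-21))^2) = 630122850 / 12258254089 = 0.05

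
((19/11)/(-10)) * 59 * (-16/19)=472/55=8.58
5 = 5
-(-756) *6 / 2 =2268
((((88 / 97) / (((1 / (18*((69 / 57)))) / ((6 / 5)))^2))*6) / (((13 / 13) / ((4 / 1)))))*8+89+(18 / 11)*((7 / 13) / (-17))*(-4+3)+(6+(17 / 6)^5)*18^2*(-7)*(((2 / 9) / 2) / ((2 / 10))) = -54450424424603029 / 459682165800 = -118452.33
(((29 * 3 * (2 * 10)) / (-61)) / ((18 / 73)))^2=448168900 / 33489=13382.57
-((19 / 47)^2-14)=13.84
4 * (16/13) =64/13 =4.92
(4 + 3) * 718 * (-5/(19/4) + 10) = 854420/19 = 44969.47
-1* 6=-6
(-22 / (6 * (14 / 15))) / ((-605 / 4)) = 2 / 77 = 0.03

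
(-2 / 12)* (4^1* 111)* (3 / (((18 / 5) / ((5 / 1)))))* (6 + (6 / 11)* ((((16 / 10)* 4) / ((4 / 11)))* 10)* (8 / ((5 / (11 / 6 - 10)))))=1154770 / 3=384923.33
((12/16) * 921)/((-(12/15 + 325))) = -1535/724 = -2.12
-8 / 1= -8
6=6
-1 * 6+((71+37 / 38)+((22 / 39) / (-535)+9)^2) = 2431105878497 / 16543232550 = 146.95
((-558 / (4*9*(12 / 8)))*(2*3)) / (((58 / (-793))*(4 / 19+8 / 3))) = 294.62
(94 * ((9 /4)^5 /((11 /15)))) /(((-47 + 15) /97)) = -4038065865 /180224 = -22405.82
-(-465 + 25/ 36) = 16715/ 36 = 464.31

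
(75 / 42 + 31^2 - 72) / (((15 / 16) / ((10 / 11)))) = 66512 / 77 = 863.79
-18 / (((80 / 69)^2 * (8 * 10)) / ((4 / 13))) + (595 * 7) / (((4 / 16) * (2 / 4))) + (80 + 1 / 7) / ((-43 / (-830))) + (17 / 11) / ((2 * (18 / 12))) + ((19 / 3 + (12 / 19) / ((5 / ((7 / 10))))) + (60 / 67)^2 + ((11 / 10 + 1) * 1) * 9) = 24595286519193887473 / 704866658496000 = 34893.53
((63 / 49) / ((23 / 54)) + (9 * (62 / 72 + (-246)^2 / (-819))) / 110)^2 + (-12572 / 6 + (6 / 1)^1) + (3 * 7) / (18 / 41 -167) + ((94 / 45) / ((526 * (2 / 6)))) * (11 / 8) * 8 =-2080.59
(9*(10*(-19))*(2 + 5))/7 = -1710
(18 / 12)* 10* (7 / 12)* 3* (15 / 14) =225 / 8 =28.12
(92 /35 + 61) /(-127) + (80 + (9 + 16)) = 464498 /4445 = 104.50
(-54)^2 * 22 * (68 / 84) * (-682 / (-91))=247926096 / 637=389208.94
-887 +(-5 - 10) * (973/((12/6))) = -8184.50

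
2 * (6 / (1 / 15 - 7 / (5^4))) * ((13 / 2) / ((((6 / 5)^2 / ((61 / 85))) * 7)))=190625 / 1904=100.12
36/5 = 7.20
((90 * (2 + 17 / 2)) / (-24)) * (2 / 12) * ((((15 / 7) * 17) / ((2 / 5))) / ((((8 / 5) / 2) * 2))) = -95625 / 256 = -373.54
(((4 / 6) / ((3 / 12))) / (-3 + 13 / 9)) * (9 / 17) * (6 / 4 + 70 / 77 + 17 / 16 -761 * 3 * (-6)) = -65109393 / 5236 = -12434.95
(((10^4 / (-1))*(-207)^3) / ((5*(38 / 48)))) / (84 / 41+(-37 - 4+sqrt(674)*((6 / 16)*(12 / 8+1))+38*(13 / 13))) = 9682069542912000 / 268675067+9542424309120000*sqrt(674) / 268675067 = 958100862.39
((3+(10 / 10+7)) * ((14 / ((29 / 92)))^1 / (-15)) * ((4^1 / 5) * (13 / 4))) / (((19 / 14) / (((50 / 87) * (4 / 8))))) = -2578576 / 143811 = -17.93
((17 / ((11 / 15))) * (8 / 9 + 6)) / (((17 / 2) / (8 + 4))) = 2480 / 11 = 225.45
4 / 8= 0.50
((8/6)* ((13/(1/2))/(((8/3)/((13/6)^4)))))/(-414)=-371293/536544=-0.69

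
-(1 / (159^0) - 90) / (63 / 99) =979 / 7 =139.86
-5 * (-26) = 130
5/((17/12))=3.53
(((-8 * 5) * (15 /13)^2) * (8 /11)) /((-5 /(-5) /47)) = -3384000 /1859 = -1820.33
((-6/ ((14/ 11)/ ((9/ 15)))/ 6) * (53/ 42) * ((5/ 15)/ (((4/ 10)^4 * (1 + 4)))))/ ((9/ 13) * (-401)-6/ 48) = 715/ 128184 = 0.01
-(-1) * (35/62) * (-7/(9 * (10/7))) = -343/1116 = -0.31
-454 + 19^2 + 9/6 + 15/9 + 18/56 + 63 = -2227/84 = -26.51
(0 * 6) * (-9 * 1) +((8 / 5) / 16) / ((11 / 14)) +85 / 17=282 / 55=5.13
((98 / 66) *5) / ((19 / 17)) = 4165 / 627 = 6.64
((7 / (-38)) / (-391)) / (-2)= -7 / 29716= -0.00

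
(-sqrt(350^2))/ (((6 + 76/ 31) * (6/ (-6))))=5425/ 131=41.41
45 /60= 3 /4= 0.75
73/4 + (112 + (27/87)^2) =438485/3364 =130.35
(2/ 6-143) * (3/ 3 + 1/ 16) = -1819/ 12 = -151.58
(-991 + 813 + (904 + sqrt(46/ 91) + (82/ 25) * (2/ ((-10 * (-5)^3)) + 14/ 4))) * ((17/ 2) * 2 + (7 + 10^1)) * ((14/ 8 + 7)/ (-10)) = -1371261633/ 62500- 17 * sqrt(4186)/ 52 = -21961.34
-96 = -96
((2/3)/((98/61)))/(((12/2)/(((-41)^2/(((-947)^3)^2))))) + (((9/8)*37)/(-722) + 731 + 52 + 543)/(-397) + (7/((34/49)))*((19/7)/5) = 132461990770774595079750277889/61997628943947000484798465680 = 2.14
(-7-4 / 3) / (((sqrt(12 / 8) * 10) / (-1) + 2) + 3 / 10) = 0.84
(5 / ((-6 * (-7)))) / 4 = 0.03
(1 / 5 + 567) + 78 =3226 / 5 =645.20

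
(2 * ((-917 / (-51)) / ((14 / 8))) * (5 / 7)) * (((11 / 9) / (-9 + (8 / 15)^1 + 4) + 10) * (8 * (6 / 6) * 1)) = 4820800 / 4221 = 1142.10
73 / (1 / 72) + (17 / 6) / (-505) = 15925663 / 3030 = 5255.99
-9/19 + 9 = 162/19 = 8.53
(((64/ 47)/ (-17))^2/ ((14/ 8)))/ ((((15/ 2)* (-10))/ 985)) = -3227648/ 67032105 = -0.05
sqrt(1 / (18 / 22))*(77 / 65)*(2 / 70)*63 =231*sqrt(11) / 325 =2.36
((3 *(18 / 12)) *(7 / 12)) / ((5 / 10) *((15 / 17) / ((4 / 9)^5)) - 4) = 91392 / 746471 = 0.12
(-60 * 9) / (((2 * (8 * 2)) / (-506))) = 34155 / 4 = 8538.75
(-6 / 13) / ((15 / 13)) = -2 / 5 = -0.40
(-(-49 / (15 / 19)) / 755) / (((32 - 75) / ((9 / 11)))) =-2793 / 1785575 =-0.00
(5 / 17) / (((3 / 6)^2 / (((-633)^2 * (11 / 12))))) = 7345965 / 17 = 432115.59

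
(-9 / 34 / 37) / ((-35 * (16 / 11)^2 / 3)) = 3267 / 11271680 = 0.00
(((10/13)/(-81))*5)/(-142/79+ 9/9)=3950/66339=0.06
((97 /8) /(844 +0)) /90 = 97 /607680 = 0.00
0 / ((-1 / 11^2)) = 0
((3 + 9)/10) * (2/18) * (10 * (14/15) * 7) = 392/45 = 8.71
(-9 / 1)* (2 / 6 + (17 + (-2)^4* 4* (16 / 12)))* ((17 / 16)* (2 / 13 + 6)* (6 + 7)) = -78540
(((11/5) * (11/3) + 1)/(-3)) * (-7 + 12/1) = -136/9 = -15.11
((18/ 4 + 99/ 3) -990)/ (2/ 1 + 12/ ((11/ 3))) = -20955/ 116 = -180.65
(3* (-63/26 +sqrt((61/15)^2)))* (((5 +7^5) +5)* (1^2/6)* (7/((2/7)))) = 528205153/1560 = 338593.05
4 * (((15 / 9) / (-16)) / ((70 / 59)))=-59 / 168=-0.35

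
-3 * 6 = -18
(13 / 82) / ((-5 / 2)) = -13 / 205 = -0.06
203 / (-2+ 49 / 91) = -2639 / 19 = -138.89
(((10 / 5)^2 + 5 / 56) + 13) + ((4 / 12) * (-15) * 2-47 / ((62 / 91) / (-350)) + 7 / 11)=24152.08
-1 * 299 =-299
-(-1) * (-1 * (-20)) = 20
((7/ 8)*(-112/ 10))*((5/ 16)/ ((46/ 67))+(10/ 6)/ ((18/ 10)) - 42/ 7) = 4497563/ 99360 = 45.27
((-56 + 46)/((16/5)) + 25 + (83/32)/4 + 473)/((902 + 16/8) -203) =63427/89728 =0.71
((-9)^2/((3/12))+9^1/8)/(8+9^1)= 19.12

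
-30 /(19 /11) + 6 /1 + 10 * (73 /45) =4.85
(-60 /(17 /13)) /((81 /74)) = -19240 /459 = -41.92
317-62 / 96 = 15185 / 48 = 316.35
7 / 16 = 0.44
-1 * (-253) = 253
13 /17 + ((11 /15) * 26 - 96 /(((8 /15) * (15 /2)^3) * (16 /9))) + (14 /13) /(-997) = 323734969 /16525275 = 19.59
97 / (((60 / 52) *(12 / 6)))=1261 / 30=42.03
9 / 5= 1.80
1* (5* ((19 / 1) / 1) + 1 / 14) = 1331 / 14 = 95.07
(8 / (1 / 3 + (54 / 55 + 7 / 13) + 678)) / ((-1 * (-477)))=2860 / 115933737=0.00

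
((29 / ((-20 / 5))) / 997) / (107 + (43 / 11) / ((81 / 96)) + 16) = -8613 / 151173116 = -0.00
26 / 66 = 13 / 33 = 0.39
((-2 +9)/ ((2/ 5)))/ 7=5/ 2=2.50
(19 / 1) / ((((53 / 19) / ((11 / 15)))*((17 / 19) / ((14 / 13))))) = 1056286 / 175695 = 6.01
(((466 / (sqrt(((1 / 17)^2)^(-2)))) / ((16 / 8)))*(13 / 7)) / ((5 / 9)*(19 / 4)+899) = 109044 / 65664557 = 0.00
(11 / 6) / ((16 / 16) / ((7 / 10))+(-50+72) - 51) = -77 / 1158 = -0.07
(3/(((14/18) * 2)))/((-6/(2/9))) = -1/14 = -0.07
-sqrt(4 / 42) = -sqrt(42) / 21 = -0.31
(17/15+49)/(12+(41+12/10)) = 752/813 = 0.92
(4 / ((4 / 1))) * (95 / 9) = 95 / 9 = 10.56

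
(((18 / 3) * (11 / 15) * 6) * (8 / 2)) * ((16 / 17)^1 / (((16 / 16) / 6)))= 50688 / 85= 596.33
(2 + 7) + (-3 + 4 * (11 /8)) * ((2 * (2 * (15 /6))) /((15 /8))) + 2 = 73 /3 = 24.33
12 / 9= 4 / 3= 1.33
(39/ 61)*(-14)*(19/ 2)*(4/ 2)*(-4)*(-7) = -290472/ 61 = -4761.84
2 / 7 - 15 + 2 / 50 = -14.67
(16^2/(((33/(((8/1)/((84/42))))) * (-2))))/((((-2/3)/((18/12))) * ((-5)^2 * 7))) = 384/1925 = 0.20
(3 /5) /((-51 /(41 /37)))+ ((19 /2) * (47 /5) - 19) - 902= -1046295 /1258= -831.71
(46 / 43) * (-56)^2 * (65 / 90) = 937664 / 387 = 2422.90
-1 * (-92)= 92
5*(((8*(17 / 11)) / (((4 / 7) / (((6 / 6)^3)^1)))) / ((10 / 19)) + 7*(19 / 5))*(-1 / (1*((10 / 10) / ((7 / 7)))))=-3724 / 11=-338.55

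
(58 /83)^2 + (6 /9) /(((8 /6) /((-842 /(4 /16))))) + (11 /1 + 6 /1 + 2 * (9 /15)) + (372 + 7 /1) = -44307006 /34445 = -1286.31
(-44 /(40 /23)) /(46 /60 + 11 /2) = -759 /188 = -4.04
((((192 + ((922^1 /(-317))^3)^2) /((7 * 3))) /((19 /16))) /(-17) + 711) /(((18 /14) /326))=1591161183748604677137190 /8849563702020303849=179801.09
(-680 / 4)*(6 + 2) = -1360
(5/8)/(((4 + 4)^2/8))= 5/64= 0.08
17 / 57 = 0.30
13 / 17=0.76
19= 19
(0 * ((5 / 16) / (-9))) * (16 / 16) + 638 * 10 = 6380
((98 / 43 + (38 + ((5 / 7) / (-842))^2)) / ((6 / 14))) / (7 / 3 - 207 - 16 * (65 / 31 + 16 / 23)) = -42900039130651 / 113815910769400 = -0.38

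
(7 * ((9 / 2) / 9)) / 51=7 / 102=0.07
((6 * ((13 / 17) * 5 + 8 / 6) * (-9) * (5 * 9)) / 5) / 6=-7101 / 17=-417.71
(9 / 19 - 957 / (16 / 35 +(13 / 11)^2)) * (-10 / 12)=429.79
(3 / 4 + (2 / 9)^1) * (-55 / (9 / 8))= -3850 / 81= -47.53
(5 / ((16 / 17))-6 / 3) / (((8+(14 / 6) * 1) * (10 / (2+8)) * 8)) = 159 / 3968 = 0.04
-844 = -844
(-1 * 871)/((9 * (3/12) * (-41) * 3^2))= 1.05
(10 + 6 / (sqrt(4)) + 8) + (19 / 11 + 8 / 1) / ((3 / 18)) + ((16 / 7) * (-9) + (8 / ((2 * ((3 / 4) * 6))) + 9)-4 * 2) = 42052 / 693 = 60.68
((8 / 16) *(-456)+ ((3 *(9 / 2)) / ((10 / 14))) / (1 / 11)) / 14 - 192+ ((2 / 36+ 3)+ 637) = 562741 / 1260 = 446.62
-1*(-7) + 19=26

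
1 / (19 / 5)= 5 / 19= 0.26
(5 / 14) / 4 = 5 / 56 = 0.09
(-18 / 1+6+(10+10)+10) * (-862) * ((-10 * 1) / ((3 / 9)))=465480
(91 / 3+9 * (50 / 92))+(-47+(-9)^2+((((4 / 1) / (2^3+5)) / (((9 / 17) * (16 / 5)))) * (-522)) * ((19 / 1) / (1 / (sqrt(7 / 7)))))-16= -1748.12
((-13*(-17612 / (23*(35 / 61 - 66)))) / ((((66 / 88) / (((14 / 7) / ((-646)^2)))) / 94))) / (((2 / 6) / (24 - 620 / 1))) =7080985408 / 43333357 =163.41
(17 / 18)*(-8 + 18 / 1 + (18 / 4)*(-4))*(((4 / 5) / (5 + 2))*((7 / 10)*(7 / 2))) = -476 / 225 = -2.12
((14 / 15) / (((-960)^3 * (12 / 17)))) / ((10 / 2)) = -119 / 398131200000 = -0.00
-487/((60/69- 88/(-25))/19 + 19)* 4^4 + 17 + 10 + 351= -1282624178/210099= -6104.86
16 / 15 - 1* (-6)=106 / 15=7.07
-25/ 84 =-0.30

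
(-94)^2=8836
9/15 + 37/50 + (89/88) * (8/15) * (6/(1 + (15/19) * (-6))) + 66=2595807/39050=66.47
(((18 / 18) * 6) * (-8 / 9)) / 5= -16 / 15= -1.07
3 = 3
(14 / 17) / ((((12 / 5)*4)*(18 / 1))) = 35 / 7344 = 0.00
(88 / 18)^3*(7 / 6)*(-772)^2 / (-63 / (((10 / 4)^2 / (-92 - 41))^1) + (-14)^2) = 39662735200 / 750141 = 52873.71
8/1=8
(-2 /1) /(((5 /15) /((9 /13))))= -4.15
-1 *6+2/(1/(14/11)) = -38/11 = -3.45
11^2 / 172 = 121 / 172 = 0.70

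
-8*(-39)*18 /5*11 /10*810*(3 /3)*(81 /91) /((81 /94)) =36181728 /35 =1033763.66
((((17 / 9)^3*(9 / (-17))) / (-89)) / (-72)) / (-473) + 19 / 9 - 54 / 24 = -34098281 / 245509704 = -0.14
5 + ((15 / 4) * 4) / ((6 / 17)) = 95 / 2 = 47.50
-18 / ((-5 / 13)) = 46.80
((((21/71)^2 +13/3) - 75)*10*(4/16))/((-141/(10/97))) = 26684225/206837271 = 0.13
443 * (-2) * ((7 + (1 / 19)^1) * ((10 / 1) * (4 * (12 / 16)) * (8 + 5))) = -46302360 / 19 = -2436966.32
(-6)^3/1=-216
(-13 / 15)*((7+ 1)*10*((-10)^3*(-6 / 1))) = -416000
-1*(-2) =2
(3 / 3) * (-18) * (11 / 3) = -66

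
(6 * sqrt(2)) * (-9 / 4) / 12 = -9 * sqrt(2) / 8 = -1.59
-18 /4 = -9 /2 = -4.50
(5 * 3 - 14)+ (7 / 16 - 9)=-121 / 16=-7.56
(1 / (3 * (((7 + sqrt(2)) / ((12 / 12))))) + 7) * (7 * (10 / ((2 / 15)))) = 173950 / 47 - 175 * sqrt(2) / 47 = 3695.80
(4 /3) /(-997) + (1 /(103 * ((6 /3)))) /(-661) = -547655 /407272506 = -0.00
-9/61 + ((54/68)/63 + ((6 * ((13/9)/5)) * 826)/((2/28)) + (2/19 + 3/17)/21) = 82935256283/4137630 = 20044.15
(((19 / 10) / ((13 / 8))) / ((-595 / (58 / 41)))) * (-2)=8816 / 1585675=0.01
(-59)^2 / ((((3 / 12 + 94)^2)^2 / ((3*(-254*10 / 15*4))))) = -1810788352 / 20200652641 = -0.09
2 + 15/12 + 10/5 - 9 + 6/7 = -81/28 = -2.89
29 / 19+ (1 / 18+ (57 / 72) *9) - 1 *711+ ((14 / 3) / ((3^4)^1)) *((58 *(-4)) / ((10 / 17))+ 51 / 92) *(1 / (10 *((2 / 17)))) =-7662532517 / 10619100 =-721.58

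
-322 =-322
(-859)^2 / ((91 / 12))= 8854572 / 91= 97302.99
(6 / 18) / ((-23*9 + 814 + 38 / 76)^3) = 8 / 5380840125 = 0.00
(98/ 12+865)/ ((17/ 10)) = 26195/ 51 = 513.63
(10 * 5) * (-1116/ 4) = -13950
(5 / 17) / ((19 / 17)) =5 / 19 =0.26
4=4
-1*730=-730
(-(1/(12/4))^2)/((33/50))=-50/297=-0.17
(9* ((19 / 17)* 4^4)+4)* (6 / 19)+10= 266294 / 323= 824.44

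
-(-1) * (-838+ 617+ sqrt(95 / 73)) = -221+ sqrt(6935) / 73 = -219.86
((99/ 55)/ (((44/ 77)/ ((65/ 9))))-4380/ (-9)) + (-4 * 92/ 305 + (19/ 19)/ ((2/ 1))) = 1861879/ 3660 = 508.71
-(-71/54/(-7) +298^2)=-33567983/378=-88804.19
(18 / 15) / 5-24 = -594 / 25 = -23.76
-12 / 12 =-1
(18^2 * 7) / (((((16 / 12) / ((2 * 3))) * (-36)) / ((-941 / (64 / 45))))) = 24009615 / 128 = 187575.12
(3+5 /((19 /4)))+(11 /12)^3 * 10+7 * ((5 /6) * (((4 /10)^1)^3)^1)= 12.13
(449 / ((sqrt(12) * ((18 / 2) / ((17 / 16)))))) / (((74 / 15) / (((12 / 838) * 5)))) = 190825 * sqrt(3) / 1488288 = 0.22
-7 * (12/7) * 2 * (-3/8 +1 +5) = -135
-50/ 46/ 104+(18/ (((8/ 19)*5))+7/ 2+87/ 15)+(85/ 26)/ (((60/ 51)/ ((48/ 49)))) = 12049969/ 586040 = 20.56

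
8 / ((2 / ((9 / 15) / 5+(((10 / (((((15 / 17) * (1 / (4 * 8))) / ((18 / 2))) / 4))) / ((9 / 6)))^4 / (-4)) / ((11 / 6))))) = -860927912470118268 / 275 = -3130646954436793.70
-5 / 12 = -0.42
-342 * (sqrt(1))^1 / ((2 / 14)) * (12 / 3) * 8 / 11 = -76608 / 11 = -6964.36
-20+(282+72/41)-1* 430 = -6816/41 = -166.24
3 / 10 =0.30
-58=-58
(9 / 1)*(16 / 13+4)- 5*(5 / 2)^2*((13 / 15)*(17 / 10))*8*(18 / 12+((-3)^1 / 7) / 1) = -63257 / 182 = -347.57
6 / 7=0.86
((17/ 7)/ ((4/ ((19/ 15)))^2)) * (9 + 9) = 6137/ 1400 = 4.38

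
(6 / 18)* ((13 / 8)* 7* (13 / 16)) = 1183 / 384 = 3.08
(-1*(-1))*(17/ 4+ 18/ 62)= 563/ 124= 4.54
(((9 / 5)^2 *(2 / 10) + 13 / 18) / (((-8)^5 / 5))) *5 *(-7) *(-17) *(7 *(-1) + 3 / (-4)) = 11373187 / 11796480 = 0.96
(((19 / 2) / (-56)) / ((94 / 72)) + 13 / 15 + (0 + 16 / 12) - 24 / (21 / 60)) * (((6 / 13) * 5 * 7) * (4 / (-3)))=875158 / 611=1432.34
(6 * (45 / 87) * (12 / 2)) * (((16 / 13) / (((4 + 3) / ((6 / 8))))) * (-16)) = -103680 / 2639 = -39.29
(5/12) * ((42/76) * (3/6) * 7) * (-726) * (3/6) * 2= -88935/152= -585.10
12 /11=1.09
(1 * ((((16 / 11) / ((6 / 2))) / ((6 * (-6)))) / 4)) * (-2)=2 / 297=0.01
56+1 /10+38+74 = 1681 /10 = 168.10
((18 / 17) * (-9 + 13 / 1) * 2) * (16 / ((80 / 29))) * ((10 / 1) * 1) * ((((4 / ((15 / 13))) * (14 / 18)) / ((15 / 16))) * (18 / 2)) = 5404672 / 425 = 12716.88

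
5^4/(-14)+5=-555/14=-39.64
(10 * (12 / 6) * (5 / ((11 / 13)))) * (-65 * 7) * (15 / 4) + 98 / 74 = -82070086 / 407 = -201646.40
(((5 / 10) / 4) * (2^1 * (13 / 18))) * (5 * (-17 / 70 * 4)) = -221 / 252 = -0.88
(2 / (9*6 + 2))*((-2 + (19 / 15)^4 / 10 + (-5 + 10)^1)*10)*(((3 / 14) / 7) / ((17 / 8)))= 1649071 / 98398125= 0.02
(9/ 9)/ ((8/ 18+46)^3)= 729/ 73034632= 0.00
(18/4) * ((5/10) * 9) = 81/4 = 20.25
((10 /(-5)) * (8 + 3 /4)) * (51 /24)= -595 /16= -37.19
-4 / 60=-1 / 15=-0.07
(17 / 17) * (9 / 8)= 1.12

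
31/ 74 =0.42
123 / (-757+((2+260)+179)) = -123 / 316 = -0.39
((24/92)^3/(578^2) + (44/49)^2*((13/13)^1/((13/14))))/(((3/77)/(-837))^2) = 37060250085182284290/92474200637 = 400763129.93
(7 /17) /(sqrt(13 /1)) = 7 * sqrt(13) /221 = 0.11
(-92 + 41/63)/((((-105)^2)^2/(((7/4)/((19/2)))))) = -1151/8314062750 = -0.00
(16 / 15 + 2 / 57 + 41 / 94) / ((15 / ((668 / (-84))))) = -6880567 / 8438850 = -0.82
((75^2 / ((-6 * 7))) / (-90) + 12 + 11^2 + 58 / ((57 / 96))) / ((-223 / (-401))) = 148589347 / 355908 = 417.49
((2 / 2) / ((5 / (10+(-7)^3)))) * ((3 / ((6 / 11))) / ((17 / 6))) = -10989 / 85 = -129.28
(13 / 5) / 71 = 13 / 355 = 0.04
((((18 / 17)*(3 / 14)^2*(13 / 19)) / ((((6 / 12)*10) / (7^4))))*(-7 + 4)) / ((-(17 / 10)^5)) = 1547910000 / 458613811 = 3.38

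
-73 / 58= -1.26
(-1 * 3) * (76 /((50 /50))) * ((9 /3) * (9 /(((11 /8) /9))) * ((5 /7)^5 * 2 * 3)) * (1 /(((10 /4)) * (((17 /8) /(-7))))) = 26593920000 /448987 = 59230.94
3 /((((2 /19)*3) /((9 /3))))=57 /2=28.50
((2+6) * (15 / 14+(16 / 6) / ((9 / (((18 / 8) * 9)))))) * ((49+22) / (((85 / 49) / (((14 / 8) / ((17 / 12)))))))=4133052 / 1445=2860.24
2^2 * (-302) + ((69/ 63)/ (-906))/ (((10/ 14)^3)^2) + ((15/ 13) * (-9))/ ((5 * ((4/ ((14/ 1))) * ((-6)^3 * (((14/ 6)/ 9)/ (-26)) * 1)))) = -205783874369/ 169875000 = -1211.38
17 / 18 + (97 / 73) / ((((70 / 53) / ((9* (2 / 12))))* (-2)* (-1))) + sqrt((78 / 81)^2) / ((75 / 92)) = 23843111 / 8278200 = 2.88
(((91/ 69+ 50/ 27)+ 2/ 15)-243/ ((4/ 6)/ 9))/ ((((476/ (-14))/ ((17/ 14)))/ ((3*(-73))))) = -212235893/ 8280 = -25632.35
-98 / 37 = -2.65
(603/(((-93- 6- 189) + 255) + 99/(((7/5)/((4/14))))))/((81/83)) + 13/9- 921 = -5461541/5643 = -967.84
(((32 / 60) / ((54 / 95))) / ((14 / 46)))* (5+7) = 36.99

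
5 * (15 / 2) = 75 / 2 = 37.50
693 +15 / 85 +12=11988 / 17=705.18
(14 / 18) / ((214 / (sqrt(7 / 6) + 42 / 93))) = 49 / 29853 + 7*sqrt(42) / 11556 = 0.01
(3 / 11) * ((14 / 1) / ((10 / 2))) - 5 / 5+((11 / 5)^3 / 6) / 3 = 8791 / 24750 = 0.36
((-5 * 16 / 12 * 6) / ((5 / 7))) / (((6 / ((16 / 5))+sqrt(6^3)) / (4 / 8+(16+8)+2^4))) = 30240 / 1511 - 96768 * sqrt(6) / 1511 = -136.86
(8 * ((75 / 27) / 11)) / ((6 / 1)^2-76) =-5 / 99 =-0.05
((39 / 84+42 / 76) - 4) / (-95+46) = 1587 / 26068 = 0.06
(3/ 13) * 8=24/ 13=1.85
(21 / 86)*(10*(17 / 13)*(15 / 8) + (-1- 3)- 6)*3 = 47565 / 4472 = 10.64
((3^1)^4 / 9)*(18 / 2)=81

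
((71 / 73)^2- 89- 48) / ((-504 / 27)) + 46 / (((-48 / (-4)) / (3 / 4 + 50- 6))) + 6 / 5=115125761 / 639480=180.03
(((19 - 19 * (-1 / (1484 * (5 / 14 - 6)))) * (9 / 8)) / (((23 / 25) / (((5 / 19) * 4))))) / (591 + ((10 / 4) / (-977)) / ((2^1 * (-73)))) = 671817074625 / 16236622961549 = 0.04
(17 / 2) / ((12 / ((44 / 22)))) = 17 / 12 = 1.42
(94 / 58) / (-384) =-47 / 11136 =-0.00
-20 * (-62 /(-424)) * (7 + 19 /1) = -4030 /53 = -76.04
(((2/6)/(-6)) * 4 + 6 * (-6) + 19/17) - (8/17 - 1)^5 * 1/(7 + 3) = -4485381469/127787130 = -35.10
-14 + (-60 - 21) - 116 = -211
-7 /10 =-0.70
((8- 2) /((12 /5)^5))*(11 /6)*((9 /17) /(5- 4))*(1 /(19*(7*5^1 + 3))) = 34375 /339351552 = 0.00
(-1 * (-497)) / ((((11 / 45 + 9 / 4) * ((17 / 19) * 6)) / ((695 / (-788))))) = -98443275 / 3007402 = -32.73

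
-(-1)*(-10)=-10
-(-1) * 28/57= 28/57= 0.49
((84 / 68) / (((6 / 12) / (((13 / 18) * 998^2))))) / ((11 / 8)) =725090912 / 561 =1292497.17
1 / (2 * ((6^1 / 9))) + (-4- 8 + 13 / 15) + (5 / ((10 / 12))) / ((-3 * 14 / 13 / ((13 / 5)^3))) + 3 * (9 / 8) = -832639 / 21000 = -39.65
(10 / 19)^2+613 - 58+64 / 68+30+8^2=3990389 / 6137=650.22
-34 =-34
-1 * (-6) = 6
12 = 12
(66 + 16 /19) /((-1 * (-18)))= 635 /171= 3.71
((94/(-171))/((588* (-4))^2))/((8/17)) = -799/3783822336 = -0.00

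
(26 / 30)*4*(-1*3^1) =-52 / 5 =-10.40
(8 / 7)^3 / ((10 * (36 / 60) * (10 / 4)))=512 / 5145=0.10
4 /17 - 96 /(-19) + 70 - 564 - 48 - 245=-252493 /323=-781.71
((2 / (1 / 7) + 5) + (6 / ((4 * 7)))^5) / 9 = 10218899 / 4840416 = 2.11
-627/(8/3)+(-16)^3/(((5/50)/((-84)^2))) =-2312111961/8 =-289013995.12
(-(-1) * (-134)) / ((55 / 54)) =-7236 / 55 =-131.56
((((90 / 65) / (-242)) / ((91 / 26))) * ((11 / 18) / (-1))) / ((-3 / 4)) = -4 / 3003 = -0.00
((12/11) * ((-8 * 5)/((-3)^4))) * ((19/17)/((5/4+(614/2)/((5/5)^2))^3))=-194560/9464432985513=-0.00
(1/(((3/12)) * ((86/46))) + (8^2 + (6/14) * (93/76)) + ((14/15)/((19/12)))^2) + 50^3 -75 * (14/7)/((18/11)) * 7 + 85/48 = 16224449772053/130393200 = 124427.12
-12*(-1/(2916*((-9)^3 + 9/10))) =-10/1769283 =-0.00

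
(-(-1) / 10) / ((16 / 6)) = 3 / 80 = 0.04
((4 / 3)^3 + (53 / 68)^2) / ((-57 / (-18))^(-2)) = 134212219 / 4494528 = 29.86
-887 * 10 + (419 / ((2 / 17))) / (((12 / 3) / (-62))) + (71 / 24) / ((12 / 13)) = -64070.05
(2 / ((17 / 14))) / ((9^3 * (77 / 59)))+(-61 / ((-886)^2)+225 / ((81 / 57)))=16943903480453 / 107013009708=158.33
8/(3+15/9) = 1.71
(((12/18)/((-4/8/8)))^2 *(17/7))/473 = 17408/29799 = 0.58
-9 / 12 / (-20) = 3 / 80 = 0.04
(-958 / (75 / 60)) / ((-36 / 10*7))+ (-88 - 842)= -899.59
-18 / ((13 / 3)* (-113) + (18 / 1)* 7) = 54 / 1091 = 0.05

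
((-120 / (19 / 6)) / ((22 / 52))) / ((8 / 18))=-42120 / 209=-201.53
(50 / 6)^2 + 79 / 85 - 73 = -2009 / 765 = -2.63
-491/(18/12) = -982/3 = -327.33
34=34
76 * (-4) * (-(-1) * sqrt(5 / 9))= -304 * sqrt(5) / 3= -226.59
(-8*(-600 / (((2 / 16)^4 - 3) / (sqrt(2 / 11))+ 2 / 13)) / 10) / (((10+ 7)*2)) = -2.05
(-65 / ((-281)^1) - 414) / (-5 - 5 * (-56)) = -116269 / 77275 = -1.50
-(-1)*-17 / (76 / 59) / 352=-1003 / 26752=-0.04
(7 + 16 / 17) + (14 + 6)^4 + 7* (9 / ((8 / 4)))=5441341 / 34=160039.44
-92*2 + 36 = -148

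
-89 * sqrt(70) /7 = -106.38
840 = 840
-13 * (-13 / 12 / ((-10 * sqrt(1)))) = -169 / 120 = -1.41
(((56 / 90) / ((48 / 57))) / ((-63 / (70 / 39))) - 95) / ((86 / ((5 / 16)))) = -3001715 / 8693568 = -0.35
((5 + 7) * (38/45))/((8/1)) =19/15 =1.27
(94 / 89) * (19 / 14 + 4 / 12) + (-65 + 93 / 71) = -8214691 / 132699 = -61.90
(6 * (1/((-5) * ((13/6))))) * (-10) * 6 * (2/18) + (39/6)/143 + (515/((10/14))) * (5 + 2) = 1444511/286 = 5050.74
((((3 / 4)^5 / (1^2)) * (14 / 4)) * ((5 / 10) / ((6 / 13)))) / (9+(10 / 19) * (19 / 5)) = 7371 / 90112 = 0.08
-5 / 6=-0.83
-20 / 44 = -5 / 11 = -0.45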